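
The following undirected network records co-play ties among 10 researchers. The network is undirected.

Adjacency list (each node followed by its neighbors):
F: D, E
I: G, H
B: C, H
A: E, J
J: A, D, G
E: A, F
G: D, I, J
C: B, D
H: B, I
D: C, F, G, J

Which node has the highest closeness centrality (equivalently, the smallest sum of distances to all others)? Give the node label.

Farness (sum of distances to all others) for each node — A:22, B:23, C:19, D:15, E:25, F:20, G:17, H:25, I:21, J:17.
The smallest farness is 15, for D, so D has the highest closeness.

D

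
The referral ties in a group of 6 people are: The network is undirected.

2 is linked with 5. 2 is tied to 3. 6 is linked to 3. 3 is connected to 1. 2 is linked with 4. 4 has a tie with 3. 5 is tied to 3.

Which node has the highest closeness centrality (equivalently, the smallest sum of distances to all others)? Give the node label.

Farness (sum of distances to all others) for each node — 1:9, 2:7, 3:5, 4:8, 5:8, 6:9.
The smallest farness is 5, for 3, so 3 has the highest closeness.

3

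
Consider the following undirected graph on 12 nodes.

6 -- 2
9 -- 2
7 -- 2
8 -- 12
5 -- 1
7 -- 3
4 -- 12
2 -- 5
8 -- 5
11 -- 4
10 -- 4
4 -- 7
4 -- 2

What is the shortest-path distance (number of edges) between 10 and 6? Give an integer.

One shortest route is 10 – 4 – 2 – 6, which uses 3 edges, and at distance 2 from 10 we only reach {2, 7, 11, 12}, which does not include 6. So d(10,6) = 3.

3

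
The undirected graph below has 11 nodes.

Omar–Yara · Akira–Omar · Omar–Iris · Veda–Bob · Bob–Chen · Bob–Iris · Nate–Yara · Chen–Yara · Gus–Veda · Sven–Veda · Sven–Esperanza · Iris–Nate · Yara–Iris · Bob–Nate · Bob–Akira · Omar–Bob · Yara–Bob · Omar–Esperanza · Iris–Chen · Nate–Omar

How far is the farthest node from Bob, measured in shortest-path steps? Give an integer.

Distances from Bob: Akira:1, Chen:1, Esperanza:2, Gus:2, Iris:1, Nate:1, Omar:1, Sven:2, Veda:1, Yara:1.
The largest is 2 (to Gus, Sven, and Esperanza), so the eccentricity of Bob is 2.

2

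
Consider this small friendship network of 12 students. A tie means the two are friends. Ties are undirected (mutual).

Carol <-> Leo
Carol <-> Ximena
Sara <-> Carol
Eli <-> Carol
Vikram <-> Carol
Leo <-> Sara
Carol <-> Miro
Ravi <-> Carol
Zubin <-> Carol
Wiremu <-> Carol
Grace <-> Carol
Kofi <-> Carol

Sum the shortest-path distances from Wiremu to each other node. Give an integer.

21

Distances from Wiremu: Carol:1, Eli:2, Grace:2, Kofi:2, Leo:2, Miro:2, Ravi:2, Sara:2, Vikram:2, Ximena:2, Zubin:2.
Sum = 1 + 2 + 2 + 2 + 2 + 2 + 2 + 2 + 2 + 2 + 2 = 21.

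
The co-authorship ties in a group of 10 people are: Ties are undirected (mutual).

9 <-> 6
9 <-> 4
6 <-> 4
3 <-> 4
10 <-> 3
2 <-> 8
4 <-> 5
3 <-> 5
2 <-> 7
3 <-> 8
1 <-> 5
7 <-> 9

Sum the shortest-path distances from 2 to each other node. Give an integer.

Distances from 2: 1:4, 3:2, 4:3, 5:3, 6:3, 7:1, 8:1, 9:2, 10:3.
Sum = 4 + 2 + 3 + 3 + 3 + 1 + 1 + 2 + 3 = 22.

22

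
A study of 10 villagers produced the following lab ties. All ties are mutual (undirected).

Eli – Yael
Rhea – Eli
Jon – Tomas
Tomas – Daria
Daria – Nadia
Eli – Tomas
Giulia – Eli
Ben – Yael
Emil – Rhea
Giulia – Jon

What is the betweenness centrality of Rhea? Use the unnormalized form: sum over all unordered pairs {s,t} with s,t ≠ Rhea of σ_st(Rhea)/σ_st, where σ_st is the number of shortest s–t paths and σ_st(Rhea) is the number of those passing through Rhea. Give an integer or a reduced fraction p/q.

Pairs whose geodesics pass through Rhea — Ben–Emil: 1; Nadia–Emil: 1; Yael–Emil: 1; Tomas–Emil: 1; Eli–Emil: 1; Giulia–Emil: 1; Emil–Daria: 1; Emil–Jon: 2/2.
All other pairs contribute 0.
Summing the contributions gives betweenness(Rhea) = 8.

8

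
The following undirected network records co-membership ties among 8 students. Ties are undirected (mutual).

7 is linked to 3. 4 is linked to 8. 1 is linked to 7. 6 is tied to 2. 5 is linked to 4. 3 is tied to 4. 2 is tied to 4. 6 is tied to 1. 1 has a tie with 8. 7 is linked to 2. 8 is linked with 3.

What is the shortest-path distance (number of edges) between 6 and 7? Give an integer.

One shortest route is 6 – 1 – 7, which uses 2 edges, and 6 and 7 are not directly tied, so nothing shorter exists. So d(6,7) = 2.

2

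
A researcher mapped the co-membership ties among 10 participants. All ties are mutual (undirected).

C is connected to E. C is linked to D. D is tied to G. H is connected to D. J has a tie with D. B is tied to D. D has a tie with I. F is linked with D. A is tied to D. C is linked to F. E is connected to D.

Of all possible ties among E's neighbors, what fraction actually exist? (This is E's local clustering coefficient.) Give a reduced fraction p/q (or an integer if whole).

1

E's neighbors: C and D (k = 2).
Possible neighbor pairs: C(2,2) = 1. Edges among them: C–D → e = 1.
Clustering(E) = 1/1.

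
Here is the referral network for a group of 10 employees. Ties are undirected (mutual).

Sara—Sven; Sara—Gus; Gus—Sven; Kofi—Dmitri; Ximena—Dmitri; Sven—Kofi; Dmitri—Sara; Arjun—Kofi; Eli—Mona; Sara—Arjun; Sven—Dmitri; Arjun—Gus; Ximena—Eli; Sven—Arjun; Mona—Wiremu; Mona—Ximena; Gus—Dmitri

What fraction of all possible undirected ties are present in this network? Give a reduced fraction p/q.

17/45

There are 17 edges and 10 nodes, so the maximum possible is C(10,2) = 45.
Density = 17/45.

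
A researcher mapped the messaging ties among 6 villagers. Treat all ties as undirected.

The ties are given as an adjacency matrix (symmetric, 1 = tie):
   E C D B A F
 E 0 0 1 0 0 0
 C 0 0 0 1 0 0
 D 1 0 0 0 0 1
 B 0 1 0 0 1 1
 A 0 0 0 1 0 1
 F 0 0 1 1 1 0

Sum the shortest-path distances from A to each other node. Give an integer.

9

Distances from A: B:1, C:2, D:2, E:3, F:1.
Sum = 1 + 2 + 2 + 3 + 1 = 9.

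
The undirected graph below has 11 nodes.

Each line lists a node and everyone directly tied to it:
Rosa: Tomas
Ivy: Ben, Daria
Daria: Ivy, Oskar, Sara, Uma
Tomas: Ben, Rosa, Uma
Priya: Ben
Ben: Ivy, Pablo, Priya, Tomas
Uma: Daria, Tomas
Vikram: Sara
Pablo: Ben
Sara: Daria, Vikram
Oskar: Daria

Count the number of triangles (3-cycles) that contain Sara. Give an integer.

0

Sara's neighbors are Daria and Vikram, but none of them are tied to each other, so no triangle contains Sara.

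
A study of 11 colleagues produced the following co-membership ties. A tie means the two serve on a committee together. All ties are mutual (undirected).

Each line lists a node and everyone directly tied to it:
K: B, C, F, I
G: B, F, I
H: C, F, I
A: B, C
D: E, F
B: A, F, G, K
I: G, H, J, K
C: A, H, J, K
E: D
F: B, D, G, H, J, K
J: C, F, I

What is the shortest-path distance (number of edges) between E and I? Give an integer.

4

One shortest route is E – D – F – G – I, which uses 4 edges, and at distance 3 from E we only reach {B, G, H, J, K}, which does not include I. So d(E,I) = 4.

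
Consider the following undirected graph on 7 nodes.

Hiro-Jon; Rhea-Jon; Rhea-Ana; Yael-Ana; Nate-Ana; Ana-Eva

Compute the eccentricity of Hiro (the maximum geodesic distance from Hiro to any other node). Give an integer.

Distances from Hiro: Ana:3, Eva:4, Jon:1, Nate:4, Rhea:2, Yael:4.
The largest is 4 (to Nate, Eva, and Yael), so the eccentricity of Hiro is 4.

4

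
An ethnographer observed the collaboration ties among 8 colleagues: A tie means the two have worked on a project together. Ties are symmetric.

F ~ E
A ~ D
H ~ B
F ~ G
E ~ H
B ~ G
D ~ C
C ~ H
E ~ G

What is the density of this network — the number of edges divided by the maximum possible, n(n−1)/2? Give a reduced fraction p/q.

There are 9 edges and 8 nodes, so the maximum possible is C(8,2) = 28.
Density = 9/28.

9/28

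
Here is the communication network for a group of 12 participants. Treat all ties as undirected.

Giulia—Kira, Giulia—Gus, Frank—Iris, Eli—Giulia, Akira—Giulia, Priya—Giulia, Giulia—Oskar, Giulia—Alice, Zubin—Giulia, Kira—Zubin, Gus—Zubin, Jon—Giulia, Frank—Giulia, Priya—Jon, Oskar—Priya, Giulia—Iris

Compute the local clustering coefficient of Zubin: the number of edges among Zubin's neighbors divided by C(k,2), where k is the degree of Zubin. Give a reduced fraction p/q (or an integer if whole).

2/3

Zubin's neighbors: Giulia, Gus, and Kira (k = 3).
Possible neighbor pairs: C(3,2) = 3. Edges among them: Giulia–Gus, Giulia–Kira → e = 2.
Clustering(Zubin) = 2/3.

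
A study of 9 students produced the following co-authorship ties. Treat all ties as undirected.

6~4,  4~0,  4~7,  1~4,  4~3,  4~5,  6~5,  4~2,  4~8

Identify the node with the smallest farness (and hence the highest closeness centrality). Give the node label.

4

Farness (sum of distances to all others) for each node — 0:15, 1:15, 2:15, 3:15, 4:8, 5:14, 6:14, 7:15, 8:15.
The smallest farness is 8, for 4, so 4 has the highest closeness.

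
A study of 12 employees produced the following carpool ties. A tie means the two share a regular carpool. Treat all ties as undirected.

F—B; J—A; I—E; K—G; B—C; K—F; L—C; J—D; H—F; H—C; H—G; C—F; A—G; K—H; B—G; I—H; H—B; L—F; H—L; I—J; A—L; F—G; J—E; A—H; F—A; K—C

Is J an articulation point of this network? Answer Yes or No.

Yes

Removing J leaves {A, B, C, E, F, G, H, I, K, and L} with no path to {D}, so the network splits into 2 components. J is a cut vertex.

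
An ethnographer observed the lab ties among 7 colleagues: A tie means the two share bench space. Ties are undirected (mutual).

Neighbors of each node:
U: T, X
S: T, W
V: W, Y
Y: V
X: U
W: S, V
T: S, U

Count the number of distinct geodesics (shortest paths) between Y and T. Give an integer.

1

The shortest distance is 4, and the only length-4 path is Y–V–W–S–T. So there is exactly 1 shortest path.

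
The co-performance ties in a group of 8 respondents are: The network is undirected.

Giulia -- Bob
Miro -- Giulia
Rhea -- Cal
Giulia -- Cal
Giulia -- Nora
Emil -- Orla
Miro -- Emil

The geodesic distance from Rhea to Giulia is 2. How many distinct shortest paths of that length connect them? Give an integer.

1

The shortest distance is 2, and the only length-2 path is Rhea–Cal–Giulia. So there is exactly 1 shortest path.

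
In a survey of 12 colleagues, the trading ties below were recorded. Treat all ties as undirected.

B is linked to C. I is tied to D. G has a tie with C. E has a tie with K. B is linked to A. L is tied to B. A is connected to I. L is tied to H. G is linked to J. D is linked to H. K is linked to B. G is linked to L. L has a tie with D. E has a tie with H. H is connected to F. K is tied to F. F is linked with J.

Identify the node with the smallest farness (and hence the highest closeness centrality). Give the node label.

L

Farness (sum of distances to all others) for each node — A:26, B:19, C:25, D:22, E:25, F:22, G:23, H:20, I:27, J:27, K:22, L:18.
The smallest farness is 18, for L, so L has the highest closeness.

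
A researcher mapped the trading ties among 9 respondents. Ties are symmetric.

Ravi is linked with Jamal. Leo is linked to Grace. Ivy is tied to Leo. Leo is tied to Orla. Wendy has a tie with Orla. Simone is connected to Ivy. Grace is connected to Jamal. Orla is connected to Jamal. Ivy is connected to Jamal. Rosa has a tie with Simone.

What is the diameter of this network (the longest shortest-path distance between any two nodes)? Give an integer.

Eccentricity of each node (its greatest distance to any other): Grace:4, Ivy:3, Jamal:3, Leo:3, Orla:4, Ravi:4, Rosa:5, Simone:4, Wendy:5.
The maximum eccentricity is 5, realized for instance by the pair Wendy–Rosa via Wendy – Orla – Jamal – Ivy – Simone – Rosa. So the diameter is 5.

5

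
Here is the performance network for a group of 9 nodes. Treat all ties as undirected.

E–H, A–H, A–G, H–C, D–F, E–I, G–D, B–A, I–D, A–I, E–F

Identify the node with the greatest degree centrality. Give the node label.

Degrees — A:4, B:1, C:1, D:3, E:3, F:2, G:2, H:3, I:3.
The maximum is 4, attained only by A.

A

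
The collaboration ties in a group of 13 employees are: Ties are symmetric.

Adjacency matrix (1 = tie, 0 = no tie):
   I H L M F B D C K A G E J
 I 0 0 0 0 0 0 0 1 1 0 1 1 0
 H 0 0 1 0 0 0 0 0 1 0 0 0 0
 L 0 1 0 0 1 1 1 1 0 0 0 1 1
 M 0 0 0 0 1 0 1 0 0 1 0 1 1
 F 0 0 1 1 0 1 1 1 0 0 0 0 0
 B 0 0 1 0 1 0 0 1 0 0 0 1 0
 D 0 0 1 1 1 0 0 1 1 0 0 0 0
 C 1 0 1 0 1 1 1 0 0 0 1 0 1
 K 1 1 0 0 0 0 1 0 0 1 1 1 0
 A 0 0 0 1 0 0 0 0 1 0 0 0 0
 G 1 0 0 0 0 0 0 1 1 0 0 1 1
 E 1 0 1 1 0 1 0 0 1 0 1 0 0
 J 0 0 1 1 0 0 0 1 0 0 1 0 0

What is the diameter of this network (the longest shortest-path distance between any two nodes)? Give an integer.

3

Eccentricity of each node (its greatest distance to any other): A:3, B:3, C:3, D:2, E:2, F:2, G:2, H:3, I:2, J:2, K:2, L:3, M:3.
The maximum eccentricity is 3, realized for instance by the pair H–M via H – L – F – M. So the diameter is 3.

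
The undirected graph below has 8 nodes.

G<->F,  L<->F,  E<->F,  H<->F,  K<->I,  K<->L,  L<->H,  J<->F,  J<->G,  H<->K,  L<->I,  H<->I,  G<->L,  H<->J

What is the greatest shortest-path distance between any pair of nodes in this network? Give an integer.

Eccentricity of each node (its greatest distance to any other): E:3, F:2, G:2, H:2, I:3, J:2, K:3, L:2.
The maximum eccentricity is 3, realized for instance by the pair K–E via K – L – F – E. So the diameter is 3.

3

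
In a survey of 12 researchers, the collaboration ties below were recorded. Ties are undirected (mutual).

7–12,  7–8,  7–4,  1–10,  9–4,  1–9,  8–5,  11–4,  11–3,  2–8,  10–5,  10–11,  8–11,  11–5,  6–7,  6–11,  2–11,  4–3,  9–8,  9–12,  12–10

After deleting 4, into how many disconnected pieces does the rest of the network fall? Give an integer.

4's neighbors (3, 7, 9, and 11) remain reachable from one another through other ties, so the rest of the network stays in one piece.

1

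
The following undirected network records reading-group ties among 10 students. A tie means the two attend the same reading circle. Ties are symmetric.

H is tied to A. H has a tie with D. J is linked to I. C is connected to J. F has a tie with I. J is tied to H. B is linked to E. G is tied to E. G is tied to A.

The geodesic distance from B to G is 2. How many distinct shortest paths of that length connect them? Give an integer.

1

The shortest distance is 2, and the only length-2 path is B–E–G. So there is exactly 1 shortest path.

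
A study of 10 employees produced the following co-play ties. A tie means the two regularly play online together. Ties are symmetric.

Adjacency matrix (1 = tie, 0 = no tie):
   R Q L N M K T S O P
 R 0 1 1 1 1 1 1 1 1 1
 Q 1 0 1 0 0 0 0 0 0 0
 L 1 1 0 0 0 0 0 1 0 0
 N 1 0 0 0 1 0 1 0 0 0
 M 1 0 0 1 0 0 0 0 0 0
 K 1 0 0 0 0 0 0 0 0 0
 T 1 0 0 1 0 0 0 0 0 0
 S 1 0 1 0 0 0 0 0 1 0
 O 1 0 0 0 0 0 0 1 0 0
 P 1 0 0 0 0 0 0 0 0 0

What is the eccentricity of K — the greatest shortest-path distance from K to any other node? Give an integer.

2

Distances from K: L:2, M:2, N:2, O:2, P:2, Q:2, R:1, S:2, T:2.
The largest is 2 (to Q, L, N, M, T, S, O, and P), so the eccentricity of K is 2.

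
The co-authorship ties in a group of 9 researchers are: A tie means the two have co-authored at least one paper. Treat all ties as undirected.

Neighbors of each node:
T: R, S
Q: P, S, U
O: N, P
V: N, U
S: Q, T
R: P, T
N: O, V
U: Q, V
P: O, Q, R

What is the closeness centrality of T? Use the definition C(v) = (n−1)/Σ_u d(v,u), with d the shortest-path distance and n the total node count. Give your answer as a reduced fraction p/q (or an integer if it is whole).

Distances from T: N:4, O:3, P:2, Q:2, R:1, S:1, U:3, V:4. Sum = 20.
n = 9, so closeness = 8/20 = 2/5.

2/5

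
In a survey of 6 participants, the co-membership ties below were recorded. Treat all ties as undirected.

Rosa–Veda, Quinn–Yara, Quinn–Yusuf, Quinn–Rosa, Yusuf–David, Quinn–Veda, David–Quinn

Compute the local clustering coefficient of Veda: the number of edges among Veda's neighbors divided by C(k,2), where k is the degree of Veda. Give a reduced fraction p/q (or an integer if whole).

1

Veda's neighbors: Quinn and Rosa (k = 2).
Possible neighbor pairs: C(2,2) = 1. Edges among them: Quinn–Rosa → e = 1.
Clustering(Veda) = 1/1.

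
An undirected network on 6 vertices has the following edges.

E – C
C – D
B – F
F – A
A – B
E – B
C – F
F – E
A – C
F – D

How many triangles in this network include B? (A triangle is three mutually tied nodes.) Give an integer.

B's neighbors: A, E, and F.
Neighbor pairs that are themselves tied: B–A–F; B–E–F. Each forms one triangle with B, for 2 in total.

2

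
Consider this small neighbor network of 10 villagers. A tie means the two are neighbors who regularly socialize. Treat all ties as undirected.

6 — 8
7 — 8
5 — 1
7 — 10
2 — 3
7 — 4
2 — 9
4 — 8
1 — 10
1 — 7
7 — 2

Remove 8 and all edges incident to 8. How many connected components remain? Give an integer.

2

Without 8, the remaining ties split the others into: {1, 2, 3, 4, 5, 7, 9, 10}; {6}.
That's 2 separate components.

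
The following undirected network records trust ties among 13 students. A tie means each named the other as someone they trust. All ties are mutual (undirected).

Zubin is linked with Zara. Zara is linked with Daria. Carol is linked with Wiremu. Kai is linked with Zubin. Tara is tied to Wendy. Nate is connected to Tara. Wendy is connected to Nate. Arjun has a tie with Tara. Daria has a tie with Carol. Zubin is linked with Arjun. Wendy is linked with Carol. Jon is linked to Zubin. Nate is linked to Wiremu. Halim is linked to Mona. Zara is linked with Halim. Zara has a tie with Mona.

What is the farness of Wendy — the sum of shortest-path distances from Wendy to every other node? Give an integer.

Distances from Wendy: Arjun:2, Carol:1, Daria:2, Halim:4, Jon:4, Kai:4, Mona:4, Nate:1, Tara:1, Wiremu:2, Zara:3, Zubin:3.
Sum = 2 + 1 + 2 + 4 + 4 + 4 + 4 + 1 + 1 + 2 + 3 + 3 = 31.

31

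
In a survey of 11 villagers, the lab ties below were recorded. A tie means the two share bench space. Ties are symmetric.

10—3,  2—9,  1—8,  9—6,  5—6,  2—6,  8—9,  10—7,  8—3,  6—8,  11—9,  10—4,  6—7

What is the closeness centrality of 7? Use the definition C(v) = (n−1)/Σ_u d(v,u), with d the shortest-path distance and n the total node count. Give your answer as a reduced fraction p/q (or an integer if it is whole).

1/2

Distances from 7: 1:3, 2:2, 3:2, 4:2, 5:2, 6:1, 8:2, 9:2, 10:1, 11:3. Sum = 20.
n = 11, so closeness = 10/20 = 1/2.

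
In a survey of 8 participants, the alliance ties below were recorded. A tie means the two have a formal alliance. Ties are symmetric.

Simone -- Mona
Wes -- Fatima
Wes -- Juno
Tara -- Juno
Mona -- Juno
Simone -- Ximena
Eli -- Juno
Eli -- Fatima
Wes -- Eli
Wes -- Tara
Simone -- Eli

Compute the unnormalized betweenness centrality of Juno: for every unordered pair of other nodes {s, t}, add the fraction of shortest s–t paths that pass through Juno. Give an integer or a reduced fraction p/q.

Pairs whose geodesics pass through Juno — Wes–Mona: 1; Simone–Tara: 2/3; Tara–Ximena: 2/3; Tara–Mona: 1; Tara–Eli: 1/2; Mona–Eli: 1/2; Mona–Fatima: 2/3.
All other pairs contribute 0.
Summing the contributions gives betweenness(Juno) = 5.

5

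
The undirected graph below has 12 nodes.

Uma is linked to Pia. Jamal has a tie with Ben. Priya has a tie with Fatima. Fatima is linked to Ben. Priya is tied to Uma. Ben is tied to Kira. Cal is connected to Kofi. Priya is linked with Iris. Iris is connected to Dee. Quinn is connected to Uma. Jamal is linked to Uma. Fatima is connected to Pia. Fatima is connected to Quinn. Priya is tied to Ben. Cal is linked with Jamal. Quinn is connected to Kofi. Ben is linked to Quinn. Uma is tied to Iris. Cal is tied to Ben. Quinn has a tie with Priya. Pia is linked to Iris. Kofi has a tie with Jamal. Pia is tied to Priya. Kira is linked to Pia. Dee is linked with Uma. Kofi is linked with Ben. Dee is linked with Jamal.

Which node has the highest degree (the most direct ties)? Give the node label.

Ben

Degrees — Ben:7, Cal:3, Dee:3, Fatima:4, Iris:4, Jamal:5, Kira:2, Kofi:4, Pia:5, Priya:6, Quinn:5, Uma:6.
The maximum is 7, attained only by Ben.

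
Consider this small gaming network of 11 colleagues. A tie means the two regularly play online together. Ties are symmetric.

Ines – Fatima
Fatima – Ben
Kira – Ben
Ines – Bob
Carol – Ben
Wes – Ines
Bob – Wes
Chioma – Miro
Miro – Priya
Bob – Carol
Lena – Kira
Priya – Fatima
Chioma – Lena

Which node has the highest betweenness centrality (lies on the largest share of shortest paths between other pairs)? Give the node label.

Unnormalized betweenness of each node: Ben:31/2, Bob:7/2, Carol:5, Chioma:3, Fatima:18, Ines:9, Kira:17/2, Lena:9/2, Miro:11/2, Priya:19/2, Wes:0.
Fatima has the largest value, 18, making it the main broker — the node through which the most shortest paths run.

Fatima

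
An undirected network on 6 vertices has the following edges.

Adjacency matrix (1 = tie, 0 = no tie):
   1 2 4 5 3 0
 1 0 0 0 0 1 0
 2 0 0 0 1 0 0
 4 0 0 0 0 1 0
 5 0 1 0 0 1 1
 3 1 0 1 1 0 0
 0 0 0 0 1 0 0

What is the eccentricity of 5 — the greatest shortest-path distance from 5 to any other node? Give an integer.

Distances from 5: 0:1, 1:2, 2:1, 3:1, 4:2.
The largest is 2 (to 1 and 4), so the eccentricity of 5 is 2.

2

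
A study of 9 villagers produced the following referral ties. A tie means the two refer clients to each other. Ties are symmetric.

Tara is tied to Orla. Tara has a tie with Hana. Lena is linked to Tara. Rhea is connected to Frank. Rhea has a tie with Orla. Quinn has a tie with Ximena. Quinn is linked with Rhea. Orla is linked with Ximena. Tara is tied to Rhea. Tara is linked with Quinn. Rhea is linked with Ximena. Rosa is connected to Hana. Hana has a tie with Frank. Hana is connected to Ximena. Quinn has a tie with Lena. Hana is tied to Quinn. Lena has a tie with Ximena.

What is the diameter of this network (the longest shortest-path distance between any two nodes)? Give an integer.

Eccentricity of each node (its greatest distance to any other): Frank:3, Hana:2, Lena:3, Orla:3, Quinn:2, Rhea:3, Rosa:3, Tara:2, Ximena:2.
The maximum eccentricity is 3, realized for instance by the pair Lena–Frank via Lena – Tara – Hana – Frank. So the diameter is 3.

3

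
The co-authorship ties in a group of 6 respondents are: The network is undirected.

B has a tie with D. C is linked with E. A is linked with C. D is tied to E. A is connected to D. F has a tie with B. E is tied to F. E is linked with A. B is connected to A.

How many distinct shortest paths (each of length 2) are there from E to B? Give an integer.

The shortest distance is 2. The length-2 paths are: E–F–B; E–A–B; E–D–B.
That gives 3 distinct shortest paths.

3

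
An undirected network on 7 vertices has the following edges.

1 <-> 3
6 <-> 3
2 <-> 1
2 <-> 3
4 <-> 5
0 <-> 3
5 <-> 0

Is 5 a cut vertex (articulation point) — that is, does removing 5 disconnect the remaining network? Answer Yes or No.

Yes

Removing 5 leaves {0, 1, 2, 3, and 6} with no path to {4}, so the network splits into 2 components. 5 is a cut vertex.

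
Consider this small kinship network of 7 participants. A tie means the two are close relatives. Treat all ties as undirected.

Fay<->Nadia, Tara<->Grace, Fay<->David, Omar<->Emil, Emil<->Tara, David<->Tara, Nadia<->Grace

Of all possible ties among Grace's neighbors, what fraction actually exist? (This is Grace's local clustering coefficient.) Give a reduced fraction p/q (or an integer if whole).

Grace's neighbors: Nadia and Tara (k = 2).
Possible neighbor pairs: C(2,2) = 1. Edges among them: none → e = 0.
Clustering(Grace) = 0/1.

0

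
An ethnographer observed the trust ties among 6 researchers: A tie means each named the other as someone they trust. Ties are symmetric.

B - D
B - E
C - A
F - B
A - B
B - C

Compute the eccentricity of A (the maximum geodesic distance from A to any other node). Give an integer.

Distances from A: B:1, C:1, D:2, E:2, F:2.
The largest is 2 (to F, E, and D), so the eccentricity of A is 2.

2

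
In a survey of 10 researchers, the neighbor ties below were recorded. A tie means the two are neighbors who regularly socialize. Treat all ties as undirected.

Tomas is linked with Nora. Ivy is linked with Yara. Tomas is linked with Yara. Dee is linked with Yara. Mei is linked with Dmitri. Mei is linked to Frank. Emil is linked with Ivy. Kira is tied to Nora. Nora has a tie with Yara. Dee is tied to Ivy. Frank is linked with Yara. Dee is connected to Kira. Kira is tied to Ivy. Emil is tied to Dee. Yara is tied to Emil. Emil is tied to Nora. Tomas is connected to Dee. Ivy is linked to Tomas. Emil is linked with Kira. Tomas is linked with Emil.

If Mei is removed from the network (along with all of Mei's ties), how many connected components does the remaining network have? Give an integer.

2

Without Mei, the remaining ties split the others into: {Dee, Emil, Frank, Ivy, Kira, Nora, Tomas, Yara}; {Dmitri}.
That's 2 separate components.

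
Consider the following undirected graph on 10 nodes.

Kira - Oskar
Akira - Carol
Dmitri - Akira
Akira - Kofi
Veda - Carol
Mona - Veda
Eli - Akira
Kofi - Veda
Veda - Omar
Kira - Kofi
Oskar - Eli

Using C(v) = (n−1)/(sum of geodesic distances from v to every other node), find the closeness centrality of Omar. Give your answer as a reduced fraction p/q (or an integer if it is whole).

9/25

Distances from Omar: Akira:3, Carol:2, Dmitri:4, Eli:4, Kira:3, Kofi:2, Mona:2, Oskar:4, Veda:1. Sum = 25.
n = 10, so closeness = 9/25.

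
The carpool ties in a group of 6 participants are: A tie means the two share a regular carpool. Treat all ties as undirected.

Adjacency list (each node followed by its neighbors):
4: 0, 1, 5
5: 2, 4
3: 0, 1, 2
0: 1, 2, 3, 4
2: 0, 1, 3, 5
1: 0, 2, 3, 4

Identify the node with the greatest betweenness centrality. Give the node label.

2

Unnormalized betweenness of each node: 0:5/6, 1:5/6, 2:2, 3:0, 4:1, 5:1/3.
2 has the largest value, 2, making it the main broker — the node through which the most shortest paths run.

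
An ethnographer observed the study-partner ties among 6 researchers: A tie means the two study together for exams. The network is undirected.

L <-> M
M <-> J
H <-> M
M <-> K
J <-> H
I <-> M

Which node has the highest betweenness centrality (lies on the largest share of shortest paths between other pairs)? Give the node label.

Unnormalized betweenness of each node: H:0, I:0, J:0, K:0, L:0, M:9.
M has the largest value, 9, making it the main broker — the node through which the most shortest paths run.

M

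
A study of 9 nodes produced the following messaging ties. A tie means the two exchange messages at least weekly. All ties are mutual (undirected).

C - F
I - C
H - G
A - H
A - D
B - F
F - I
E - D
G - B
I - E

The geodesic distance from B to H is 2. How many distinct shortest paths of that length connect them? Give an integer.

The shortest distance is 2, and the only length-2 path is B–G–H. So there is exactly 1 shortest path.

1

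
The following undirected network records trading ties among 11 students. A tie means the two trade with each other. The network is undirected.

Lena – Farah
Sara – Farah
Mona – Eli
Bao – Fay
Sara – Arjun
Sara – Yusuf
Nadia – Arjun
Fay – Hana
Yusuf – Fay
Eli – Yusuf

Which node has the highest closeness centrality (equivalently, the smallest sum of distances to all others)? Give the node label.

Farness (sum of distances to all others) for each node — Arjun:27, Bao:33, Eli:26, Farah:27, Fay:24, Hana:33, Lena:36, Mona:35, Nadia:36, Sara:20, Yusuf:19.
The smallest farness is 19, for Yusuf, so Yusuf has the highest closeness.

Yusuf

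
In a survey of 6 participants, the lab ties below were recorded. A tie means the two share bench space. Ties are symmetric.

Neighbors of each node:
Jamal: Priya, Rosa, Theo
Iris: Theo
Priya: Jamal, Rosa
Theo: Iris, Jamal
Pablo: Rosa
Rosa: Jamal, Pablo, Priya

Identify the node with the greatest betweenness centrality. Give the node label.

Jamal

Unnormalized betweenness of each node: Iris:0, Jamal:6, Pablo:0, Priya:0, Rosa:4, Theo:4.
Jamal has the largest value, 6, making it the main broker — the node through which the most shortest paths run.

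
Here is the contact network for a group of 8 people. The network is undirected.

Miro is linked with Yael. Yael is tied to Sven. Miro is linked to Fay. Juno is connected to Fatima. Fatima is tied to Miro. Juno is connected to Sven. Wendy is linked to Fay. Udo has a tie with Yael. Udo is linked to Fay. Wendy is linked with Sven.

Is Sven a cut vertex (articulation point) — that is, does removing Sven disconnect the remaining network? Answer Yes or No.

No

Even without Sven, every remaining node can still reach every other (the residual graph is connected), so Sven is not a cut vertex.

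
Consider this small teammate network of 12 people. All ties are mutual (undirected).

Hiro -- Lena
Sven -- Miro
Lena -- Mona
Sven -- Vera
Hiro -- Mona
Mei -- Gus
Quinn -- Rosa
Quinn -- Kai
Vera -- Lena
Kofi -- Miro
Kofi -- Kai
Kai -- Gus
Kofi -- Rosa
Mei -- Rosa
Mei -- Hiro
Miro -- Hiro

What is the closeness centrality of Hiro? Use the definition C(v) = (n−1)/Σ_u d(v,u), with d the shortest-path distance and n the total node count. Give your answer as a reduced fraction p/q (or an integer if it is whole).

11/20

Distances from Hiro: Gus:2, Kai:3, Kofi:2, Lena:1, Mei:1, Miro:1, Mona:1, Quinn:3, Rosa:2, Sven:2, Vera:2. Sum = 20.
n = 12, so closeness = 11/20.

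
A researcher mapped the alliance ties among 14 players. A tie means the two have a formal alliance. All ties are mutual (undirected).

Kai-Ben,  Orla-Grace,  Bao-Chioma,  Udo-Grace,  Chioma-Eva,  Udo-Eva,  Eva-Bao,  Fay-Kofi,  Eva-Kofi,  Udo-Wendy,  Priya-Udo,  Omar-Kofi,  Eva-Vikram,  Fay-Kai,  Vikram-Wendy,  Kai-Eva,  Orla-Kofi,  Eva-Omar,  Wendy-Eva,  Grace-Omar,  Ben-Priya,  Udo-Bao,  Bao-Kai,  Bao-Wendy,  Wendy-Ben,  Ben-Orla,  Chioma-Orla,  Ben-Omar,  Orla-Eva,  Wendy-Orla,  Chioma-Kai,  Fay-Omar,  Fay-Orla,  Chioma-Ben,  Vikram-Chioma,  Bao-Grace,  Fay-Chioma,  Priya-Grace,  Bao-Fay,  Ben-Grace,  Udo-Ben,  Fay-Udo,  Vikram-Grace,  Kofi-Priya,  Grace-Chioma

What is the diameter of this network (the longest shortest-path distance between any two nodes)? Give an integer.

Eccentricity of each node (its greatest distance to any other): Bao:2, Ben:2, Chioma:2, Eva:2, Fay:2, Grace:2, Kai:2, Kofi:2, Omar:2, Orla:2, Priya:2, Udo:2, Vikram:2, Wendy:2.
The maximum eccentricity is 2, realized for instance by the pair Ben–Fay via Ben – Orla – Fay. So the diameter is 2.

2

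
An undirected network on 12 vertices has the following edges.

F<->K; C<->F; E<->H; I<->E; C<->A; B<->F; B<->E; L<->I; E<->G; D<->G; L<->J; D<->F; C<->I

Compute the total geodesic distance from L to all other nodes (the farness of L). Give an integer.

Distances from L: A:3, B:3, C:2, D:4, E:2, F:3, G:3, H:3, I:1, J:1, K:4.
Sum = 3 + 3 + 2 + 4 + 2 + 3 + 3 + 3 + 1 + 1 + 4 = 29.

29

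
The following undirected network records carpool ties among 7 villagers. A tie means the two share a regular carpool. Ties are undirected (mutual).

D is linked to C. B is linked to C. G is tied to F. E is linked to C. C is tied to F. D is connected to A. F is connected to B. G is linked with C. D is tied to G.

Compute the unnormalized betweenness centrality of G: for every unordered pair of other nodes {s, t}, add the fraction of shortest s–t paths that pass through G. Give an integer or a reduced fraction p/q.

Pairs whose geodesics pass through G — A–F: 1/2; F–D: 1/2.
All other pairs contribute 0.
Summing the contributions gives betweenness(G) = 1.

1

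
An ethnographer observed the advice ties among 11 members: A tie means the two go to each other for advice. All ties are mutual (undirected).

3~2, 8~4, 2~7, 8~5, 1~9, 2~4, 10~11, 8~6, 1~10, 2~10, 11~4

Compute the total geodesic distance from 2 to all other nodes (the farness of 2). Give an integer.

19

Distances from 2: 1:2, 3:1, 4:1, 5:3, 6:3, 7:1, 8:2, 9:3, 10:1, 11:2.
Sum = 2 + 1 + 1 + 3 + 3 + 1 + 2 + 3 + 1 + 2 = 19.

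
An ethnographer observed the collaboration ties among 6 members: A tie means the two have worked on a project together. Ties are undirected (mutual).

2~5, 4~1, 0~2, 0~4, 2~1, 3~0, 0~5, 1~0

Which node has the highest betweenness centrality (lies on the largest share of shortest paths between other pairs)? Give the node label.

0

Unnormalized betweenness of each node: 0:6, 1:1/2, 2:1/2, 3:0, 4:0, 5:0.
0 has the largest value, 6, making it the main broker — the node through which the most shortest paths run.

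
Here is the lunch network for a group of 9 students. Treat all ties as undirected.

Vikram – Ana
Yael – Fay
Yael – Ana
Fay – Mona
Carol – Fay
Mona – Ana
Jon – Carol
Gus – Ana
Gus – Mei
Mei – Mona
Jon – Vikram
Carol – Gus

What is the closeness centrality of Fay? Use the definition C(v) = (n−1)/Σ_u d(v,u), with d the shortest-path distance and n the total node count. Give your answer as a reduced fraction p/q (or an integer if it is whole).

4/7

Distances from Fay: Ana:2, Carol:1, Gus:2, Jon:2, Mei:2, Mona:1, Vikram:3, Yael:1. Sum = 14.
n = 9, so closeness = 8/14 = 4/7.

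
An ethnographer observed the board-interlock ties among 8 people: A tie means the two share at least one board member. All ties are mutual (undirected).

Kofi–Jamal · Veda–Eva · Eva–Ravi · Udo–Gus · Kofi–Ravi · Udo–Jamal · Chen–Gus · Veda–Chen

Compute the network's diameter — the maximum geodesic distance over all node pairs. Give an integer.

Eccentricity of each node (its greatest distance to any other): Chen:4, Eva:4, Gus:4, Jamal:4, Kofi:4, Ravi:4, Udo:4, Veda:4.
The maximum eccentricity is 4, realized for instance by the pair Udo–Eva via Udo – Jamal – Kofi – Ravi – Eva. So the diameter is 4.

4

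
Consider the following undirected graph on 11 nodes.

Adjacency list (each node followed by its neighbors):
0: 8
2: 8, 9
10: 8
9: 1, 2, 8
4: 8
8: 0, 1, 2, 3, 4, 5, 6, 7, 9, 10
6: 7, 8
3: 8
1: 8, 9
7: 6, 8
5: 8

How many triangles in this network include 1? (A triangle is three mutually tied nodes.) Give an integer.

1's neighbors: 8 and 9.
Neighbor pairs that are themselves tied: 1–8–9. Each forms one triangle with 1, for 1 in total.

1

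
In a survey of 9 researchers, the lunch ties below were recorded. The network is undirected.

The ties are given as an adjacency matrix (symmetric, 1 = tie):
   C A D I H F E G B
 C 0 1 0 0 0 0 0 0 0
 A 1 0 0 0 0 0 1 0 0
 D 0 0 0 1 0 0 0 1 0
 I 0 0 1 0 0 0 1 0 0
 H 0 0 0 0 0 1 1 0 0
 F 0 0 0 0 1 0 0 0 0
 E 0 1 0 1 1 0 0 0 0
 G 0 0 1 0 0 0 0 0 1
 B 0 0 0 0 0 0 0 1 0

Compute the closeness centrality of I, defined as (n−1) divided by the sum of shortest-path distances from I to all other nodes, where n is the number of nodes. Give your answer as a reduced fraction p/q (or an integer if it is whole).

8/17

Distances from I: A:2, B:3, C:3, D:1, E:1, F:3, G:2, H:2. Sum = 17.
n = 9, so closeness = 8/17.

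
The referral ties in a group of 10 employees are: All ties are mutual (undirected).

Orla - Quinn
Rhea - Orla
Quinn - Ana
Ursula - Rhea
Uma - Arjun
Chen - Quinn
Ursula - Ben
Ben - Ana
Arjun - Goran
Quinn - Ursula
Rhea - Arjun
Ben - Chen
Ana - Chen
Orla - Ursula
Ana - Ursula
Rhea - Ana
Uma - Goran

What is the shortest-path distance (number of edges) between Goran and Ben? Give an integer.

4

One shortest route is Goran – Arjun – Rhea – Ana – Ben, which uses 4 edges, and at distance 3 from Goran we only reach {Ana, Orla, Ursula}, which does not include Ben. So d(Goran,Ben) = 4.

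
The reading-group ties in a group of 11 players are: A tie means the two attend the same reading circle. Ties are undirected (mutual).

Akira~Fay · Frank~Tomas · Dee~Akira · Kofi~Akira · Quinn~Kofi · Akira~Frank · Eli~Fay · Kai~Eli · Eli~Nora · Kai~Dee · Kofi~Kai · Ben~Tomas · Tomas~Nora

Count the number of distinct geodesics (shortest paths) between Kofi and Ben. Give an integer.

1

The shortest distance is 4, and the only length-4 path is Kofi–Akira–Frank–Tomas–Ben. So there is exactly 1 shortest path.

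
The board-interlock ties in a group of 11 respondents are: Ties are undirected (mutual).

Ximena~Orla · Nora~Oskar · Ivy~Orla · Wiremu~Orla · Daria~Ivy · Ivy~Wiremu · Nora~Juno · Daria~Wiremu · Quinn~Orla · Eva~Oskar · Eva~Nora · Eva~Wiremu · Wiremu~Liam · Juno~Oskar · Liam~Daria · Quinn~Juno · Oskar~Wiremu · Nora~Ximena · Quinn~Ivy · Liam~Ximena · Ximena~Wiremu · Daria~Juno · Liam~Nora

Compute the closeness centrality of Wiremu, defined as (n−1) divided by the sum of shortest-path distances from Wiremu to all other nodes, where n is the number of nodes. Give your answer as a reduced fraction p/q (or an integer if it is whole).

Distances from Wiremu: Daria:1, Eva:1, Ivy:1, Juno:2, Liam:1, Nora:2, Orla:1, Oskar:1, Quinn:2, Ximena:1. Sum = 13.
n = 11, so closeness = 10/13.

10/13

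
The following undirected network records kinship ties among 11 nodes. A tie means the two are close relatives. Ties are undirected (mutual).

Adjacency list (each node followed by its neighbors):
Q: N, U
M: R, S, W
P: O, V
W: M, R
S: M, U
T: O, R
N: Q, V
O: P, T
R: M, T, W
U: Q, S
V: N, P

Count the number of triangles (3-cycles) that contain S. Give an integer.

0

S's neighbors are M and U, but none of them are tied to each other, so no triangle contains S.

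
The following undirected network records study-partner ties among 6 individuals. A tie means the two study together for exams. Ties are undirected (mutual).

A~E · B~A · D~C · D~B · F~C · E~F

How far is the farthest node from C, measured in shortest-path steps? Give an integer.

Distances from C: A:3, B:2, D:1, E:2, F:1.
The largest is 3 (to A), so the eccentricity of C is 3.

3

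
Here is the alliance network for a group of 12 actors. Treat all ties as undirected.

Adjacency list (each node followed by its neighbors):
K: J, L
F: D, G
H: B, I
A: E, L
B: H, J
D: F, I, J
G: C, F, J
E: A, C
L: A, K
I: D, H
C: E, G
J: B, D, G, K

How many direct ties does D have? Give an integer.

D is directly tied to F, I, and J. That is 3 neighbors, so the degree of D is 3.

3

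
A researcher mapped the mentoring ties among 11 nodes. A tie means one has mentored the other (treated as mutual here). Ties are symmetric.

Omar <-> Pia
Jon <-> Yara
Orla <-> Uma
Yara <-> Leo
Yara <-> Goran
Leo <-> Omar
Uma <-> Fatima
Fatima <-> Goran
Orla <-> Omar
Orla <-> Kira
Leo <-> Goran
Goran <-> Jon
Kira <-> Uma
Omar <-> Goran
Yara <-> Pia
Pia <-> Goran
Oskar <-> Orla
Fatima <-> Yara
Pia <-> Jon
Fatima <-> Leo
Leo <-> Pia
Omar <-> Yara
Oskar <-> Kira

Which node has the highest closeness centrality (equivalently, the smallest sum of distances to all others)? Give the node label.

Farness (sum of distances to all others) for each node — Fatima:17, Goran:16, Jon:23, Kira:23, Leo:17, Omar:15, Orla:17, Oskar:25, Pia:18, Uma:19, Yara:16.
The smallest farness is 15, for Omar, so Omar has the highest closeness.

Omar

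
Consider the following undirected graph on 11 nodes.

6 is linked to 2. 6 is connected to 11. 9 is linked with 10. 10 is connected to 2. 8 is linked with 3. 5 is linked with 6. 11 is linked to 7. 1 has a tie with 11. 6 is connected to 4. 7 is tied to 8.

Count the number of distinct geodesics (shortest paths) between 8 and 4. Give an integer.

The shortest distance is 4, and the only length-4 path is 8–7–11–6–4. So there is exactly 1 shortest path.

1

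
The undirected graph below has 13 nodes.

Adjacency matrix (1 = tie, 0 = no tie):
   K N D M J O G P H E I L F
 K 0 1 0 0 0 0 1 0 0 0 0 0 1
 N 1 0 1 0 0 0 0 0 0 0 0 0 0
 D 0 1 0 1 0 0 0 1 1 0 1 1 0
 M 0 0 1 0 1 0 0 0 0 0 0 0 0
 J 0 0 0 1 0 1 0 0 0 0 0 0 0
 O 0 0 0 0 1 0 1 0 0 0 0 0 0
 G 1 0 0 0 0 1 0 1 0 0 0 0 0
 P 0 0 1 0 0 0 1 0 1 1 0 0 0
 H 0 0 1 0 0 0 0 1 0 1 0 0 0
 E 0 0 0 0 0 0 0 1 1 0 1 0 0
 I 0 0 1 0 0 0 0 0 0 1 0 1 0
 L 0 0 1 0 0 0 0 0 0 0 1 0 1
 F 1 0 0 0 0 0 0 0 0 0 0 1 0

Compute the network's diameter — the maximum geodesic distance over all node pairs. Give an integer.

Eccentricity of each node (its greatest distance to any other): D:3, E:4, F:4, G:3, H:3, I:4, J:4, K:3, L:4, M:3, N:3, O:4, P:3.
The maximum eccentricity is 4, realized for instance by the pair J–E via J – M – D – H – E. So the diameter is 4.

4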